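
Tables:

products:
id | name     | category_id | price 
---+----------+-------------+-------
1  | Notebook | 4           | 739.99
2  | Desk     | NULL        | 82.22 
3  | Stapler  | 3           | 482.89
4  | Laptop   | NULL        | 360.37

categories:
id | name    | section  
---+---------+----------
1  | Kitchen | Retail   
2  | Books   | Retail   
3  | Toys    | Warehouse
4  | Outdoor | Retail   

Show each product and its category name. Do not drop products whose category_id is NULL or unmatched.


LEFT JOIN keeps every row from products (the left table); where category_id has no match in categories, the category columns become NULL. Walk through each product:
  - product 1 (Notebook): category_id=4 -> matches Outdoor
  - product 2 (Desk): category_id=NULL, no match -> kept with NULL
  - product 3 (Stapler): category_id=3 -> matches Toys
  - product 4 (Laptop): category_id=NULL, no match -> kept with NULL
All 4 rows appear; 2 have NULL category.

SQL:
SELECT a.name, b.name AS category
FROM products a
LEFT JOIN categories b ON a.category_id = b.id

Result:
name     | category
---------+---------
Notebook | Outdoor 
Desk     | NULL    
Stapler  | Toys    
Laptop   | NULL    


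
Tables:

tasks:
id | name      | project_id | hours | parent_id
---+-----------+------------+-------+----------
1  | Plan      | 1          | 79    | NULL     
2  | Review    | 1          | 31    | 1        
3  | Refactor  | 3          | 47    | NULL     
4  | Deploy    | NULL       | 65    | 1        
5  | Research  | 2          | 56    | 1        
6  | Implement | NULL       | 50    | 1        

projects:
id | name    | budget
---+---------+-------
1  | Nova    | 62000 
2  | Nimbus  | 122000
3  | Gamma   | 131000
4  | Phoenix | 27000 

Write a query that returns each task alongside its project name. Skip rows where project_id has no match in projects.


INNER JOIN keeps only tasks rows whose project_id matches an id in projects. Walk through each task:
  - task 1 (Plan): project_id=1 -> matches Nova
  - task 2 (Review): project_id=1 -> matches Nova
  - task 3 (Refactor): project_id=3 -> matches Gamma
  - task 4 (Deploy): project_id=NULL, no match -> dropped
  - task 5 (Research): project_id=2 -> matches Nimbus
  - task 6 (Implement): project_id=NULL, no match -> dropped
So 2 of 6 rows are dropped.

SQL:
SELECT a.name, b.name AS project
FROM tasks a
INNER JOIN projects b ON a.project_id = b.id

Result:
name     | project
---------+--------
Plan     | Nova   
Review   | Nova   
Refactor | Gamma  
Research | Nimbus 


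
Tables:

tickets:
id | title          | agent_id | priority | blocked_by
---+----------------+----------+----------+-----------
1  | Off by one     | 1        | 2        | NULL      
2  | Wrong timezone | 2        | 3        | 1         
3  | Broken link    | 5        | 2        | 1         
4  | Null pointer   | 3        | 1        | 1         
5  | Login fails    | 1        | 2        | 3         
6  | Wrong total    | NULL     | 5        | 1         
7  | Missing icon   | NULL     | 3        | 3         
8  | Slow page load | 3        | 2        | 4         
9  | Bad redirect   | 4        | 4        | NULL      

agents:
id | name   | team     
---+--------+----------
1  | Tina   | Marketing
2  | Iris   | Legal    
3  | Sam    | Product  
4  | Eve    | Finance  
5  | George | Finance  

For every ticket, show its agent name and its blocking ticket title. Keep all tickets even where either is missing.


Two LEFT JOINs from the same base table tickets: one to agents via agent_id, one to tickets itself via blocked_by. Both are LEFT so every ticket is preserved.
Match against agents:
  - ticket 1 (Off by one): agent_id=1 -> matches Tina
  - ticket 2 (Wrong timezone): agent_id=2 -> matches Iris
  - ticket 3 (Broken link): agent_id=5 -> matches George
  - ticket 4 (Null pointer): agent_id=3 -> matches Sam
  - ticket 5 (Login fails): agent_id=1 -> matches Tina
  - ticket 6 (Wrong total): agent_id=NULL, no match -> kept with NULL
  - ticket 7 (Missing icon): agent_id=NULL, no match -> kept with NULL
  - ticket 8 (Slow page load): agent_id=3 -> matches Sam
  - ticket 9 (Bad redirect): agent_id=4 -> matches Eve
Match against tickets (self):
  - ticket 1 (Off by one): blocked_by=NULL -> NULL
  - ticket 2 (Wrong timezone): blocked_by=1 -> Off by one
  - ticket 3 (Broken link): blocked_by=1 -> Off by one
  - ticket 4 (Null pointer): blocked_by=1 -> Off by one
  - ticket 5 (Login fails): blocked_by=3 -> Broken link
  - ticket 6 (Wrong total): blocked_by=1 -> Off by one
  - ticket 7 (Missing icon): blocked_by=3 -> Broken link
  - ticket 8 (Slow page load): blocked_by=4 -> Null pointer
  - ticket 9 (Bad redirect): blocked_by=NULL -> NULL

SQL:
SELECT a.title, b.name AS agent, c.title AS blocked_by
FROM tickets a
LEFT JOIN agents b ON a.agent_id = b.id
LEFT JOIN tickets c ON a.blocked_by = c.id

Result:
title          | agent  | blocked_by  
---------------+--------+-------------
Off by one     | Tina   | NULL        
Wrong timezone | Iris   | Off by one  
Broken link    | George | Off by one  
Null pointer   | Sam    | Off by one  
Login fails    | Tina   | Broken link 
Wrong total    | NULL   | Off by one  
Missing icon   | NULL   | Broken link 
Slow page load | Sam    | Null pointer
Bad redirect   | Eve    | NULL        


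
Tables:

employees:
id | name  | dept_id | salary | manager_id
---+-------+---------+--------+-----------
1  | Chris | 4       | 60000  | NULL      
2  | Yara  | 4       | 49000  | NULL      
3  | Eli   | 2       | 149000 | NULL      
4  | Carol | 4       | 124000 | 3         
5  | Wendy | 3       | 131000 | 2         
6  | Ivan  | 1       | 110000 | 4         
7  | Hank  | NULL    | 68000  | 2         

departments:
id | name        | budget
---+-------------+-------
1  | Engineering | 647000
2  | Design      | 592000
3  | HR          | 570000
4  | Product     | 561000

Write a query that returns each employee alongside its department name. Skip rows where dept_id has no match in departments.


INNER JOIN keeps only employees rows whose dept_id matches an id in departments. Walk through each employee:
  - employee 1 (Chris): dept_id=4 -> matches Product
  - employee 2 (Yara): dept_id=4 -> matches Product
  - employee 3 (Eli): dept_id=2 -> matches Design
  - employee 4 (Carol): dept_id=4 -> matches Product
  - employee 5 (Wendy): dept_id=3 -> matches HR
  - employee 6 (Ivan): dept_id=1 -> matches Engineering
  - employee 7 (Hank): dept_id=NULL, no match -> dropped
So 1 of 7 rows is dropped.

SQL:
SELECT a.name, b.name AS department
FROM employees a
INNER JOIN departments b ON a.dept_id = b.id

Result:
name  | department 
------+------------
Chris | Product    
Yara  | Product    
Eli   | Design     
Carol | Product    
Wendy | HR         
Ivan  | Engineering


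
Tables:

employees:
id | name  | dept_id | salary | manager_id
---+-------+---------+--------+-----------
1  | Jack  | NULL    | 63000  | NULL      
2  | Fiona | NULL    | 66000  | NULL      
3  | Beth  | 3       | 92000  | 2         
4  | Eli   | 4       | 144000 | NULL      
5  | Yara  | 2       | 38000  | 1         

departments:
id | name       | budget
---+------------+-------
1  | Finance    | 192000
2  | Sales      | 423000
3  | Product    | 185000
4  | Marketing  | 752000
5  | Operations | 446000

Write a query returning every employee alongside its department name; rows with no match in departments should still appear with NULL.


LEFT JOIN keeps every row from employees (the left table); where dept_id has no match in departments, the department columns become NULL. Walk through each employee:
  - employee 1 (Jack): dept_id=NULL, no match -> kept with NULL
  - employee 2 (Fiona): dept_id=NULL, no match -> kept with NULL
  - employee 3 (Beth): dept_id=3 -> matches Product
  - employee 4 (Eli): dept_id=4 -> matches Marketing
  - employee 5 (Yara): dept_id=2 -> matches Sales
All 5 rows appear; 2 have NULL department.

SQL:
SELECT a.name, b.name AS department
FROM employees a
LEFT JOIN departments b ON a.dept_id = b.id

Result:
name  | department
------+-----------
Jack  | NULL      
Fiona | NULL      
Beth  | Product   
Eli   | Marketing 
Yara  | Sales     


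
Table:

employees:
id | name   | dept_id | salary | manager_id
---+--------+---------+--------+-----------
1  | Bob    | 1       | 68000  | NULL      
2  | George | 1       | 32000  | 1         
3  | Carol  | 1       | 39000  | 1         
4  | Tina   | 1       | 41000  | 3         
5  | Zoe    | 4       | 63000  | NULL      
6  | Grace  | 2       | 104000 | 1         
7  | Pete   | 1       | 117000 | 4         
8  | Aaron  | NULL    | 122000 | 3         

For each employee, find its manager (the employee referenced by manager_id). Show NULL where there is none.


This is a self-join: employees is joined to a second copy of itself, matching each row's manager_id to another row's id. Use LEFT JOIN so rows with manager_id=NULL are kept.
  - employee 1 (Bob): manager_id=NULL -> NULL
  - employee 2 (George): manager_id=1 -> Bob
  - employee 3 (Carol): manager_id=1 -> Bob
  - employee 4 (Tina): manager_id=3 -> Carol
  - employee 5 (Zoe): manager_id=NULL -> NULL
  - employee 6 (Grace): manager_id=1 -> Bob
  - employee 7 (Pete): manager_id=4 -> Tina
  - employee 8 (Aaron): manager_id=3 -> Carol

SQL:
SELECT a.name AS item, b.name AS manager
FROM employees a
LEFT JOIN employees b ON a.manager_id = b.id

Result:
item   | manager
-------+--------
Bob    | NULL   
George | Bob    
Carol  | Bob    
Tina   | Carol  
Zoe    | NULL   
Grace  | Bob    
Pete   | Tina   
Aaron  | Carol  


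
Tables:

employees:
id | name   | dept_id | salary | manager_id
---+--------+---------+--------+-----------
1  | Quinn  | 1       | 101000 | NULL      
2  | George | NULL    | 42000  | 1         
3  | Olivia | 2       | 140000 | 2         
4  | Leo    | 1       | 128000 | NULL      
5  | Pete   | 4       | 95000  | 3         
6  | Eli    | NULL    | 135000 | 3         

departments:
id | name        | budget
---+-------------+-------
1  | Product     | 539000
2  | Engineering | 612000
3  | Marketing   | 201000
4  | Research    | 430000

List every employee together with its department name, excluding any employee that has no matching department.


INNER JOIN keeps only employees rows whose dept_id matches an id in departments. Walk through each employee:
  - employee 1 (Quinn): dept_id=1 -> matches Product
  - employee 2 (George): dept_id=NULL, no match -> dropped
  - employee 3 (Olivia): dept_id=2 -> matches Engineering
  - employee 4 (Leo): dept_id=1 -> matches Product
  - employee 5 (Pete): dept_id=4 -> matches Research
  - employee 6 (Eli): dept_id=NULL, no match -> dropped
So 2 of 6 rows are dropped.

SQL:
SELECT a.name, b.name AS department
FROM employees a
INNER JOIN departments b ON a.dept_id = b.id

Result:
name   | department 
-------+------------
Quinn  | Product    
Olivia | Engineering
Leo    | Product    
Pete   | Research   


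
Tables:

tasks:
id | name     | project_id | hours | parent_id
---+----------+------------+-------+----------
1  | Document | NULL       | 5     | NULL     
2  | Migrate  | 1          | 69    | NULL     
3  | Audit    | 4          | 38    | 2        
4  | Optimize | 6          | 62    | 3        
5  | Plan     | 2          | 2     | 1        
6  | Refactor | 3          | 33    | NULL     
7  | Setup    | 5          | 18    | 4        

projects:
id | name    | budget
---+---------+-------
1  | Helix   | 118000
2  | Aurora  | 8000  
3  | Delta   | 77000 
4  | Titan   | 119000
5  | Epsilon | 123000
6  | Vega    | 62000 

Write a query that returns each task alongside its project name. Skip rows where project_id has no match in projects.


INNER JOIN keeps only tasks rows whose project_id matches an id in projects. Walk through each task:
  - task 1 (Document): project_id=NULL, no match -> dropped
  - task 2 (Migrate): project_id=1 -> matches Helix
  - task 3 (Audit): project_id=4 -> matches Titan
  - task 4 (Optimize): project_id=6 -> matches Vega
  - task 5 (Plan): project_id=2 -> matches Aurora
  - task 6 (Refactor): project_id=3 -> matches Delta
  - task 7 (Setup): project_id=5 -> matches Epsilon
So 1 of 7 rows is dropped.

SQL:
SELECT a.name, b.name AS project
FROM tasks a
INNER JOIN projects b ON a.project_id = b.id

Result:
name     | project
---------+--------
Migrate  | Helix  
Audit    | Titan  
Optimize | Vega   
Plan     | Aurora 
Refactor | Delta  
Setup    | Epsilon


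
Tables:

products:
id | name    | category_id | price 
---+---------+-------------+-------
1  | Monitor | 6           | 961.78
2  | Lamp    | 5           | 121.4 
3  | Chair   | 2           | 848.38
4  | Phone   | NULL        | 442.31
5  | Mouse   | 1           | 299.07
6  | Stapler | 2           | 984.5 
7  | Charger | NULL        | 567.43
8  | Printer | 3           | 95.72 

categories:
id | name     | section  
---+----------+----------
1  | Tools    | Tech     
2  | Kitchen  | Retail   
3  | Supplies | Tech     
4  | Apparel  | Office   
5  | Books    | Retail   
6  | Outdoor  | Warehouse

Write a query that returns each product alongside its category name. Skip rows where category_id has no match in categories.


INNER JOIN keeps only products rows whose category_id matches an id in categories. Walk through each product:
  - product 1 (Monitor): category_id=6 -> matches Outdoor
  - product 2 (Lamp): category_id=5 -> matches Books
  - product 3 (Chair): category_id=2 -> matches Kitchen
  - product 4 (Phone): category_id=NULL, no match -> dropped
  - product 5 (Mouse): category_id=1 -> matches Tools
  - product 6 (Stapler): category_id=2 -> matches Kitchen
  - product 7 (Charger): category_id=NULL, no match -> dropped
  - product 8 (Printer): category_id=3 -> matches Supplies
So 2 of 8 rows are dropped.

SQL:
SELECT a.name, b.name AS category
FROM products a
INNER JOIN categories b ON a.category_id = b.id

Result:
name    | category
--------+---------
Monitor | Outdoor 
Lamp    | Books   
Chair   | Kitchen 
Mouse   | Tools   
Stapler | Kitchen 
Printer | Supplies


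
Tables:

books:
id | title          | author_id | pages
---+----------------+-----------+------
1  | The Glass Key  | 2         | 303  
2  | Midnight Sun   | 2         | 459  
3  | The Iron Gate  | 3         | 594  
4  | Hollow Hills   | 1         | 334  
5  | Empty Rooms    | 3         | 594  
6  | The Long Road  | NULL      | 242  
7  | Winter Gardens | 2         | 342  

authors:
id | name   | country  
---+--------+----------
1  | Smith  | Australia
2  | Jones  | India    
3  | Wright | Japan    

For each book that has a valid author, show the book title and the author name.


INNER JOIN keeps only books rows whose author_id matches an id in authors. Walk through each book:
  - book 1 (The Glass Key): author_id=2 -> matches Jones
  - book 2 (Midnight Sun): author_id=2 -> matches Jones
  - book 3 (The Iron Gate): author_id=3 -> matches Wright
  - book 4 (Hollow Hills): author_id=1 -> matches Smith
  - book 5 (Empty Rooms): author_id=3 -> matches Wright
  - book 6 (The Long Road): author_id=NULL, no match -> dropped
  - book 7 (Winter Gardens): author_id=2 -> matches Jones
So 1 of 7 rows is dropped.

SQL:
SELECT a.title, b.name AS author
FROM books a
INNER JOIN authors b ON a.author_id = b.id

Result:
title          | author
---------------+-------
The Glass Key  | Jones 
Midnight Sun   | Jones 
The Iron Gate  | Wright
Hollow Hills   | Smith 
Empty Rooms    | Wright
Winter Gardens | Jones 


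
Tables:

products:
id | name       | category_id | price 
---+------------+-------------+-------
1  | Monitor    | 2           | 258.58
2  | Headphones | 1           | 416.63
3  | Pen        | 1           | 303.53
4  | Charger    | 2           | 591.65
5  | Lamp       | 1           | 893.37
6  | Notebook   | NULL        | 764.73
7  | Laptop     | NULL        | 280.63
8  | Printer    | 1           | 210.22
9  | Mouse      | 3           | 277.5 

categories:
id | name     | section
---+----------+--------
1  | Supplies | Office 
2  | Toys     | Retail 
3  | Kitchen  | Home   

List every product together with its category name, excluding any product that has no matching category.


INNER JOIN keeps only products rows whose category_id matches an id in categories. Walk through each product:
  - product 1 (Monitor): category_id=2 -> matches Toys
  - product 2 (Headphones): category_id=1 -> matches Supplies
  - product 3 (Pen): category_id=1 -> matches Supplies
  - product 4 (Charger): category_id=2 -> matches Toys
  - product 5 (Lamp): category_id=1 -> matches Supplies
  - product 6 (Notebook): category_id=NULL, no match -> dropped
  - product 7 (Laptop): category_id=NULL, no match -> dropped
  - product 8 (Printer): category_id=1 -> matches Supplies
  - product 9 (Mouse): category_id=3 -> matches Kitchen
So 2 of 9 rows are dropped.

SQL:
SELECT a.name, b.name AS category
FROM products a
INNER JOIN categories b ON a.category_id = b.id

Result:
name       | category
-----------+---------
Monitor    | Toys    
Headphones | Supplies
Pen        | Supplies
Charger    | Toys    
Lamp       | Supplies
Printer    | Supplies
Mouse      | Kitchen 


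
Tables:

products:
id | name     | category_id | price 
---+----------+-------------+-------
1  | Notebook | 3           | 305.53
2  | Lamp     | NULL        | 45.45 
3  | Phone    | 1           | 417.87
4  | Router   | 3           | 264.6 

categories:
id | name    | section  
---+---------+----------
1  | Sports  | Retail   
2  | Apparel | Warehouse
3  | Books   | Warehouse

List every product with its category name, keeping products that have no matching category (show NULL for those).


LEFT JOIN keeps every row from products (the left table); where category_id has no match in categories, the category columns become NULL. Walk through each product:
  - product 1 (Notebook): category_id=3 -> matches Books
  - product 2 (Lamp): category_id=NULL, no match -> kept with NULL
  - product 3 (Phone): category_id=1 -> matches Sports
  - product 4 (Router): category_id=3 -> matches Books
All 4 rows appear; 1 has NULL category.

SQL:
SELECT a.name, b.name AS category
FROM products a
LEFT JOIN categories b ON a.category_id = b.id

Result:
name     | category
---------+---------
Notebook | Books   
Lamp     | NULL    
Phone    | Sports  
Router   | Books   


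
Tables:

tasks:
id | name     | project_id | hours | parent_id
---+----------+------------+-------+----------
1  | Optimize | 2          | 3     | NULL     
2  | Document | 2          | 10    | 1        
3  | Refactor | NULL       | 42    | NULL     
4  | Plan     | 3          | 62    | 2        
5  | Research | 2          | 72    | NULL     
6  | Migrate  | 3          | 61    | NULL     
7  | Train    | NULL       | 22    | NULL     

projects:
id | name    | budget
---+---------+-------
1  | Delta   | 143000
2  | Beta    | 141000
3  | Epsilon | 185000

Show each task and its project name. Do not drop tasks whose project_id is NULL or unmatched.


LEFT JOIN keeps every row from tasks (the left table); where project_id has no match in projects, the project columns become NULL. Walk through each task:
  - task 1 (Optimize): project_id=2 -> matches Beta
  - task 2 (Document): project_id=2 -> matches Beta
  - task 3 (Refactor): project_id=NULL, no match -> kept with NULL
  - task 4 (Plan): project_id=3 -> matches Epsilon
  - task 5 (Research): project_id=2 -> matches Beta
  - task 6 (Migrate): project_id=3 -> matches Epsilon
  - task 7 (Train): project_id=NULL, no match -> kept with NULL
All 7 rows appear; 2 have NULL project.

SQL:
SELECT a.name, b.name AS project
FROM tasks a
LEFT JOIN projects b ON a.project_id = b.id

Result:
name     | project
---------+--------
Optimize | Beta   
Document | Beta   
Refactor | NULL   
Plan     | Epsilon
Research | Beta   
Migrate  | Epsilon
Train    | NULL   


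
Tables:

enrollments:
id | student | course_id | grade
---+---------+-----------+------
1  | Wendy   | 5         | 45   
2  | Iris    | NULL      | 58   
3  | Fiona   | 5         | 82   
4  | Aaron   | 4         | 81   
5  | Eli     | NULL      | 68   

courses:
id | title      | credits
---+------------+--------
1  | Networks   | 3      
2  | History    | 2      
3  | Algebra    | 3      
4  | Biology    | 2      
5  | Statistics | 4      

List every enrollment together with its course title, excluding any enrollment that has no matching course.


INNER JOIN keeps only enrollments rows whose course_id matches an id in courses. Walk through each enrollment:
  - enrollment 1 (Wendy): course_id=5 -> matches Statistics
  - enrollment 2 (Iris): course_id=NULL, no match -> dropped
  - enrollment 3 (Fiona): course_id=5 -> matches Statistics
  - enrollment 4 (Aaron): course_id=4 -> matches Biology
  - enrollment 5 (Eli): course_id=NULL, no match -> dropped
So 2 of 5 rows are dropped.

SQL:
SELECT a.student, b.title AS course
FROM enrollments a
INNER JOIN courses b ON a.course_id = b.id

Result:
student | course    
--------+-----------
Wendy   | Statistics
Fiona   | Statistics
Aaron   | Biology   


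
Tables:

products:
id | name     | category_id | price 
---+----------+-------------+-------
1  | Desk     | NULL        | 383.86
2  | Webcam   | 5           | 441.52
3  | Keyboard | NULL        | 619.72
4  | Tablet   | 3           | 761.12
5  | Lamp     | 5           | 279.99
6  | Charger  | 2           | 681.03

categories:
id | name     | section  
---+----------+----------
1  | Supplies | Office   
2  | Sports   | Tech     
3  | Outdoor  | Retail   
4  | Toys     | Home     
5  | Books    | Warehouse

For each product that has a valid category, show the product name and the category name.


INNER JOIN keeps only products rows whose category_id matches an id in categories. Walk through each product:
  - product 1 (Desk): category_id=NULL, no match -> dropped
  - product 2 (Webcam): category_id=5 -> matches Books
  - product 3 (Keyboard): category_id=NULL, no match -> dropped
  - product 4 (Tablet): category_id=3 -> matches Outdoor
  - product 5 (Lamp): category_id=5 -> matches Books
  - product 6 (Charger): category_id=2 -> matches Sports
So 2 of 6 rows are dropped.

SQL:
SELECT a.name, b.name AS category
FROM products a
INNER JOIN categories b ON a.category_id = b.id

Result:
name    | category
--------+---------
Webcam  | Books   
Tablet  | Outdoor 
Lamp    | Books   
Charger | Sports  


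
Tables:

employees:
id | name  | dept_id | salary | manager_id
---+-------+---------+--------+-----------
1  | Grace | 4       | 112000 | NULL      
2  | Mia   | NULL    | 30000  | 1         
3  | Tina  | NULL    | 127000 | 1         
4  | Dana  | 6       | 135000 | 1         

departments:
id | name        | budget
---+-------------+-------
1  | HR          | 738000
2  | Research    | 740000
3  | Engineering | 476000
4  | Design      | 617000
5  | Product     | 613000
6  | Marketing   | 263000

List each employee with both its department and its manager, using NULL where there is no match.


Two LEFT JOINs from the same base table employees: one to departments via dept_id, one to employees itself via manager_id. Both are LEFT so every employee is preserved.
Match against departments:
  - employee 1 (Grace): dept_id=4 -> matches Design
  - employee 2 (Mia): dept_id=NULL, no match -> kept with NULL
  - employee 3 (Tina): dept_id=NULL, no match -> kept with NULL
  - employee 4 (Dana): dept_id=6 -> matches Marketing
Match against employees (self):
  - employee 1 (Grace): manager_id=NULL -> NULL
  - employee 2 (Mia): manager_id=1 -> Grace
  - employee 3 (Tina): manager_id=1 -> Grace
  - employee 4 (Dana): manager_id=1 -> Grace

SQL:
SELECT a.name, b.name AS department, c.name AS manager
FROM employees a
LEFT JOIN departments b ON a.dept_id = b.id
LEFT JOIN employees c ON a.manager_id = c.id

Result:
name  | department | manager
------+------------+--------
Grace | Design     | NULL   
Mia   | NULL       | Grace  
Tina  | NULL       | Grace  
Dana  | Marketing  | Grace  


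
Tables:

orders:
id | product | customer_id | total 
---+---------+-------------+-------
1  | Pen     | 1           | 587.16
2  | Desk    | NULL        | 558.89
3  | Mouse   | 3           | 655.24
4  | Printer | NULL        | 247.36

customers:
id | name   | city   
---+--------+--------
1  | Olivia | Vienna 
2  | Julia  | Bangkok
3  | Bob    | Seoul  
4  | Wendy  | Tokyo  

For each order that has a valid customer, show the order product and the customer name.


INNER JOIN keeps only orders rows whose customer_id matches an id in customers. Walk through each order:
  - order 1 (Pen): customer_id=1 -> matches Olivia
  - order 2 (Desk): customer_id=NULL, no match -> dropped
  - order 3 (Mouse): customer_id=3 -> matches Bob
  - order 4 (Printer): customer_id=NULL, no match -> dropped
So 2 of 4 rows are dropped.

SQL:
SELECT a.product, b.name AS customer
FROM orders a
INNER JOIN customers b ON a.customer_id = b.id

Result:
product | customer
--------+---------
Pen     | Olivia  
Mouse   | Bob     


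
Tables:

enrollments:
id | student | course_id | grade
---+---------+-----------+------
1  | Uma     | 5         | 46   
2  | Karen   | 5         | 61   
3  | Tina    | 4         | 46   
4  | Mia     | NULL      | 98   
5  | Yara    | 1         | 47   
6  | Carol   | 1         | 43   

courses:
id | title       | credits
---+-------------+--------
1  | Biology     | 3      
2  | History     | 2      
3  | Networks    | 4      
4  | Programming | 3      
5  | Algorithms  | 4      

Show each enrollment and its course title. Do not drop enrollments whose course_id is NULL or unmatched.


LEFT JOIN keeps every row from enrollments (the left table); where course_id has no match in courses, the course columns become NULL. Walk through each enrollment:
  - enrollment 1 (Uma): course_id=5 -> matches Algorithms
  - enrollment 2 (Karen): course_id=5 -> matches Algorithms
  - enrollment 3 (Tina): course_id=4 -> matches Programming
  - enrollment 4 (Mia): course_id=NULL, no match -> kept with NULL
  - enrollment 5 (Yara): course_id=1 -> matches Biology
  - enrollment 6 (Carol): course_id=1 -> matches Biology
All 6 rows appear; 1 has NULL course.

SQL:
SELECT a.student, b.title AS course
FROM enrollments a
LEFT JOIN courses b ON a.course_id = b.id

Result:
student | course     
--------+------------
Uma     | Algorithms 
Karen   | Algorithms 
Tina    | Programming
Mia     | NULL       
Yara    | Biology    
Carol   | Biology    


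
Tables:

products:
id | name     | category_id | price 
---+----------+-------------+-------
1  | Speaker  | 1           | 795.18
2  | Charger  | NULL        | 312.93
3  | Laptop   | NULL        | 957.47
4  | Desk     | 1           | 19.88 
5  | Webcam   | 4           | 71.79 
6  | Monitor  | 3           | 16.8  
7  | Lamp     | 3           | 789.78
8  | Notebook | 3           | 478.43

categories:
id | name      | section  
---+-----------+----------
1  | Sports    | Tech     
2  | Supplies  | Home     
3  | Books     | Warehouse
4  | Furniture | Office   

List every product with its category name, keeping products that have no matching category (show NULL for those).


LEFT JOIN keeps every row from products (the left table); where category_id has no match in categories, the category columns become NULL. Walk through each product:
  - product 1 (Speaker): category_id=1 -> matches Sports
  - product 2 (Charger): category_id=NULL, no match -> kept with NULL
  - product 3 (Laptop): category_id=NULL, no match -> kept with NULL
  - product 4 (Desk): category_id=1 -> matches Sports
  - product 5 (Webcam): category_id=4 -> matches Furniture
  - product 6 (Monitor): category_id=3 -> matches Books
  - product 7 (Lamp): category_id=3 -> matches Books
  - product 8 (Notebook): category_id=3 -> matches Books
All 8 rows appear; 2 have NULL category.

SQL:
SELECT a.name, b.name AS category
FROM products a
LEFT JOIN categories b ON a.category_id = b.id

Result:
name     | category 
---------+----------
Speaker  | Sports   
Charger  | NULL     
Laptop   | NULL     
Desk     | Sports   
Webcam   | Furniture
Monitor  | Books    
Lamp     | Books    
Notebook | Books    


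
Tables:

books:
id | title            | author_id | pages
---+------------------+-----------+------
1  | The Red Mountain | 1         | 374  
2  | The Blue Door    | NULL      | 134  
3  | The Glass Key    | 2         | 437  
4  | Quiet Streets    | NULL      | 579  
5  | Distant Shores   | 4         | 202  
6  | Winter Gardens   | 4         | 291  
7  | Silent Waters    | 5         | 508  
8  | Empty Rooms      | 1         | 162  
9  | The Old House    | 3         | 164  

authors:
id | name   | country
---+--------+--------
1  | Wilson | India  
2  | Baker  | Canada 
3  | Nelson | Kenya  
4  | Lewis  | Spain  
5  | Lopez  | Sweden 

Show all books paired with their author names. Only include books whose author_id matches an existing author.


INNER JOIN keeps only books rows whose author_id matches an id in authors. Walk through each book:
  - book 1 (The Red Mountain): author_id=1 -> matches Wilson
  - book 2 (The Blue Door): author_id=NULL, no match -> dropped
  - book 3 (The Glass Key): author_id=2 -> matches Baker
  - book 4 (Quiet Streets): author_id=NULL, no match -> dropped
  - book 5 (Distant Shores): author_id=4 -> matches Lewis
  - book 6 (Winter Gardens): author_id=4 -> matches Lewis
  - book 7 (Silent Waters): author_id=5 -> matches Lopez
  - book 8 (Empty Rooms): author_id=1 -> matches Wilson
  - book 9 (The Old House): author_id=3 -> matches Nelson
So 2 of 9 rows are dropped.

SQL:
SELECT a.title, b.name AS author
FROM books a
INNER JOIN authors b ON a.author_id = b.id

Result:
title            | author
-----------------+-------
The Red Mountain | Wilson
The Glass Key    | Baker 
Distant Shores   | Lewis 
Winter Gardens   | Lewis 
Silent Waters    | Lopez 
Empty Rooms      | Wilson
The Old House    | Nelson


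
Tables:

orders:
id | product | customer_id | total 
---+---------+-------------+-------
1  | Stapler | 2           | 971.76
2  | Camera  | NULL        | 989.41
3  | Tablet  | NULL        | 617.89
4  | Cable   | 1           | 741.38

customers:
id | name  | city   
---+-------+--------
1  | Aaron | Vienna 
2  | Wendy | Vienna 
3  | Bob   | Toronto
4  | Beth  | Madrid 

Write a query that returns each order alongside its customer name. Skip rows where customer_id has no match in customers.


INNER JOIN keeps only orders rows whose customer_id matches an id in customers. Walk through each order:
  - order 1 (Stapler): customer_id=2 -> matches Wendy
  - order 2 (Camera): customer_id=NULL, no match -> dropped
  - order 3 (Tablet): customer_id=NULL, no match -> dropped
  - order 4 (Cable): customer_id=1 -> matches Aaron
So 2 of 4 rows are dropped.

SQL:
SELECT a.product, b.name AS customer
FROM orders a
INNER JOIN customers b ON a.customer_id = b.id

Result:
product | customer
--------+---------
Stapler | Wendy   
Cable   | Aaron   


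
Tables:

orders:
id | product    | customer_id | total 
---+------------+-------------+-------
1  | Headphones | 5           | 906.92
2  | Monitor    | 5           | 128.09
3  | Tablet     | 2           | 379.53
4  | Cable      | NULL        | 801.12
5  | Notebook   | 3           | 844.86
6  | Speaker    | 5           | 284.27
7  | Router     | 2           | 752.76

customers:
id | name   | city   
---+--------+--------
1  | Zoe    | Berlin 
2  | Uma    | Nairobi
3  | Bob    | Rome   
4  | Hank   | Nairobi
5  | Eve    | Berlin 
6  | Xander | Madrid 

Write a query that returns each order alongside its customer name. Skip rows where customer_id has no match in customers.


INNER JOIN keeps only orders rows whose customer_id matches an id in customers. Walk through each order:
  - order 1 (Headphones): customer_id=5 -> matches Eve
  - order 2 (Monitor): customer_id=5 -> matches Eve
  - order 3 (Tablet): customer_id=2 -> matches Uma
  - order 4 (Cable): customer_id=NULL, no match -> dropped
  - order 5 (Notebook): customer_id=3 -> matches Bob
  - order 6 (Speaker): customer_id=5 -> matches Eve
  - order 7 (Router): customer_id=2 -> matches Uma
So 1 of 7 rows is dropped.

SQL:
SELECT a.product, b.name AS customer
FROM orders a
INNER JOIN customers b ON a.customer_id = b.id

Result:
product    | customer
-----------+---------
Headphones | Eve     
Monitor    | Eve     
Tablet     | Uma     
Notebook   | Bob     
Speaker    | Eve     
Router     | Uma     


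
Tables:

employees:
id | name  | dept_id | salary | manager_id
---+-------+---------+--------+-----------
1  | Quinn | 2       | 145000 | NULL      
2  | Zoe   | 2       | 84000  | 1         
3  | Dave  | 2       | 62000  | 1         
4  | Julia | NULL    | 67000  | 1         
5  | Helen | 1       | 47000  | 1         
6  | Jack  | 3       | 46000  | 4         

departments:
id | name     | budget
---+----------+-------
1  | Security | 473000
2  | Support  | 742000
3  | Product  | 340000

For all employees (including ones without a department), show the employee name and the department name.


LEFT JOIN keeps every row from employees (the left table); where dept_id has no match in departments, the department columns become NULL. Walk through each employee:
  - employee 1 (Quinn): dept_id=2 -> matches Support
  - employee 2 (Zoe): dept_id=2 -> matches Support
  - employee 3 (Dave): dept_id=2 -> matches Support
  - employee 4 (Julia): dept_id=NULL, no match -> kept with NULL
  - employee 5 (Helen): dept_id=1 -> matches Security
  - employee 6 (Jack): dept_id=3 -> matches Product
All 6 rows appear; 1 has NULL department.

SQL:
SELECT a.name, b.name AS department
FROM employees a
LEFT JOIN departments b ON a.dept_id = b.id

Result:
name  | department
------+-----------
Quinn | Support   
Zoe   | Support   
Dave  | Support   
Julia | NULL      
Helen | Security  
Jack  | Product   


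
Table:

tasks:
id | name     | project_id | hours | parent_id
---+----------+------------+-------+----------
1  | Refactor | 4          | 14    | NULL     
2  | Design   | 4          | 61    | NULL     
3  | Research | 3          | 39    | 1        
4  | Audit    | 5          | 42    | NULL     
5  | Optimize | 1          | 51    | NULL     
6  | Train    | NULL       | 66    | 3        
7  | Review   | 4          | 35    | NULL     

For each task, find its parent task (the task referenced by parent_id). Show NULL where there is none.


This is a self-join: tasks is joined to a second copy of itself, matching each row's parent_id to another row's id. Use LEFT JOIN so rows with parent_id=NULL are kept.
  - task 1 (Refactor): parent_id=NULL -> NULL
  - task 2 (Design): parent_id=NULL -> NULL
  - task 3 (Research): parent_id=1 -> Refactor
  - task 4 (Audit): parent_id=NULL -> NULL
  - task 5 (Optimize): parent_id=NULL -> NULL
  - task 6 (Train): parent_id=3 -> Research
  - task 7 (Review): parent_id=NULL -> NULL

SQL:
SELECT a.name AS item, b.name AS parent
FROM tasks a
LEFT JOIN tasks b ON a.parent_id = b.id

Result:
item     | parent  
---------+---------
Refactor | NULL    
Design   | NULL    
Research | Refactor
Audit    | NULL    
Optimize | NULL    
Train    | Research
Review   | NULL    


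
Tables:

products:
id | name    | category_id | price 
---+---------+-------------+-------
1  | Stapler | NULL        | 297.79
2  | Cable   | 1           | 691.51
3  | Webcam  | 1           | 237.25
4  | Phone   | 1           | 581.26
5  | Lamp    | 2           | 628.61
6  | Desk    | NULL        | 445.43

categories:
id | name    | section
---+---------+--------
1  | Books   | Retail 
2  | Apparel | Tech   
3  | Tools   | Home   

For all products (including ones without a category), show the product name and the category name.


LEFT JOIN keeps every row from products (the left table); where category_id has no match in categories, the category columns become NULL. Walk through each product:
  - product 1 (Stapler): category_id=NULL, no match -> kept with NULL
  - product 2 (Cable): category_id=1 -> matches Books
  - product 3 (Webcam): category_id=1 -> matches Books
  - product 4 (Phone): category_id=1 -> matches Books
  - product 5 (Lamp): category_id=2 -> matches Apparel
  - product 6 (Desk): category_id=NULL, no match -> kept with NULL
All 6 rows appear; 2 have NULL category.

SQL:
SELECT a.name, b.name AS category
FROM products a
LEFT JOIN categories b ON a.category_id = b.id

Result:
name    | category
--------+---------
Stapler | NULL    
Cable   | Books   
Webcam  | Books   
Phone   | Books   
Lamp    | Apparel 
Desk    | NULL    


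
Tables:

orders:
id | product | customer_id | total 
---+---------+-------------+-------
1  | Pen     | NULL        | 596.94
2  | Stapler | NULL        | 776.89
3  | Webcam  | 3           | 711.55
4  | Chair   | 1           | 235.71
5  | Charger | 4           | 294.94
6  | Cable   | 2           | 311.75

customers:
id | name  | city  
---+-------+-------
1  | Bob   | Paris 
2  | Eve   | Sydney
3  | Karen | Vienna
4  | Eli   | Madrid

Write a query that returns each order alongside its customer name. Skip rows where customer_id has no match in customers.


INNER JOIN keeps only orders rows whose customer_id matches an id in customers. Walk through each order:
  - order 1 (Pen): customer_id=NULL, no match -> dropped
  - order 2 (Stapler): customer_id=NULL, no match -> dropped
  - order 3 (Webcam): customer_id=3 -> matches Karen
  - order 4 (Chair): customer_id=1 -> matches Bob
  - order 5 (Charger): customer_id=4 -> matches Eli
  - order 6 (Cable): customer_id=2 -> matches Eve
So 2 of 6 rows are dropped.

SQL:
SELECT a.product, b.name AS customer
FROM orders a
INNER JOIN customers b ON a.customer_id = b.id

Result:
product | customer
--------+---------
Webcam  | Karen   
Chair   | Bob     
Charger | Eli     
Cable   | Eve     


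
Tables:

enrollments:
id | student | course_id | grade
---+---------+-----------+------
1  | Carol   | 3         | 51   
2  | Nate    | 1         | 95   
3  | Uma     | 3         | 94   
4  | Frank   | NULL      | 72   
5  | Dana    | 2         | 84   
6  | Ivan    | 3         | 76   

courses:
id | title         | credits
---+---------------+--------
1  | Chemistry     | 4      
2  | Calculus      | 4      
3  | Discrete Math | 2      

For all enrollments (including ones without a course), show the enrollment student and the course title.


LEFT JOIN keeps every row from enrollments (the left table); where course_id has no match in courses, the course columns become NULL. Walk through each enrollment:
  - enrollment 1 (Carol): course_id=3 -> matches Discrete Math
  - enrollment 2 (Nate): course_id=1 -> matches Chemistry
  - enrollment 3 (Uma): course_id=3 -> matches Discrete Math
  - enrollment 4 (Frank): course_id=NULL, no match -> kept with NULL
  - enrollment 5 (Dana): course_id=2 -> matches Calculus
  - enrollment 6 (Ivan): course_id=3 -> matches Discrete Math
All 6 rows appear; 1 has NULL course.

SQL:
SELECT a.student, b.title AS course
FROM enrollments a
LEFT JOIN courses b ON a.course_id = b.id

Result:
student | course       
--------+--------------
Carol   | Discrete Math
Nate    | Chemistry    
Uma     | Discrete Math
Frank   | NULL         
Dana    | Calculus     
Ivan    | Discrete Math


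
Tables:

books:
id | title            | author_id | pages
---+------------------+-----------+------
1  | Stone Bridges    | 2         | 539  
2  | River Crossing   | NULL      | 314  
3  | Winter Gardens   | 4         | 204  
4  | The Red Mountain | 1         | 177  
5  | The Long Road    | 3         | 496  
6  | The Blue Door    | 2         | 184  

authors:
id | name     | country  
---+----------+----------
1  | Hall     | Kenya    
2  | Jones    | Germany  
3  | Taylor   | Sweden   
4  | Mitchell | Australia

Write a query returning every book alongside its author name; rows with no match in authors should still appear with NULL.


LEFT JOIN keeps every row from books (the left table); where author_id has no match in authors, the author columns become NULL. Walk through each book:
  - book 1 (Stone Bridges): author_id=2 -> matches Jones
  - book 2 (River Crossing): author_id=NULL, no match -> kept with NULL
  - book 3 (Winter Gardens): author_id=4 -> matches Mitchell
  - book 4 (The Red Mountain): author_id=1 -> matches Hall
  - book 5 (The Long Road): author_id=3 -> matches Taylor
  - book 6 (The Blue Door): author_id=2 -> matches Jones
All 6 rows appear; 1 has NULL author.

SQL:
SELECT a.title, b.name AS author
FROM books a
LEFT JOIN authors b ON a.author_id = b.id

Result:
title            | author  
-----------------+---------
Stone Bridges    | Jones   
River Crossing   | NULL    
Winter Gardens   | Mitchell
The Red Mountain | Hall    
The Long Road    | Taylor  
The Blue Door    | Jones   
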